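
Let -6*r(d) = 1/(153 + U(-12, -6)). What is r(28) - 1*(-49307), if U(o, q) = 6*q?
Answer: 34613513/702 ≈ 49307.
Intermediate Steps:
r(d) = -1/702 (r(d) = -1/(6*(153 + 6*(-6))) = -1/(6*(153 - 36)) = -⅙/117 = -⅙*1/117 = -1/702)
r(28) - 1*(-49307) = -1/702 - 1*(-49307) = -1/702 + 49307 = 34613513/702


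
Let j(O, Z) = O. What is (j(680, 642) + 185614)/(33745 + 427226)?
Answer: 62098/153657 ≈ 0.40413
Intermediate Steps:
(j(680, 642) + 185614)/(33745 + 427226) = (680 + 185614)/(33745 + 427226) = 186294/460971 = 186294*(1/460971) = 62098/153657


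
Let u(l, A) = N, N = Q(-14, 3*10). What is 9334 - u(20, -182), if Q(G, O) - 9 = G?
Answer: 9339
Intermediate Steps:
Q(G, O) = 9 + G
N = -5 (N = 9 - 14 = -5)
u(l, A) = -5
9334 - u(20, -182) = 9334 - 1*(-5) = 9334 + 5 = 9339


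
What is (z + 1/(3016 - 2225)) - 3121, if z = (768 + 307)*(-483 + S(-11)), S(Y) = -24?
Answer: -433583485/791 ≈ -5.4815e+5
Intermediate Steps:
z = -545025 (z = (768 + 307)*(-483 - 24) = 1075*(-507) = -545025)
(z + 1/(3016 - 2225)) - 3121 = (-545025 + 1/(3016 - 2225)) - 3121 = (-545025 + 1/791) - 3121 = -431114774/791 - 3121 = -433583485/791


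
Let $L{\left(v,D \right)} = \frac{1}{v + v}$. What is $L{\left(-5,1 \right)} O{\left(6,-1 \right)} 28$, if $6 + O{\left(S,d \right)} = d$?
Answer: $\frac{98}{5} \approx 19.6$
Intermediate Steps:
$O{\left(S,d \right)} = -6 + d$
$L{\left(v,D \right)} = \frac{1}{2 v}$
$L{\left(-5,1 \right)} O{\left(6,-1 \right)} 28 = \frac{1}{2 \left(-5\right)} \left(-6 - 1\right) 28 = \frac{1}{2} \left(- \frac{1}{5}\right) \left(-7\right) 28 = \left(- \frac{1}{10}\right) \left(-7\right) 28 = \frac{7}{10} \cdot 28 = \frac{98}{5}$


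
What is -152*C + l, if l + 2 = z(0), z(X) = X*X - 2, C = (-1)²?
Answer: -156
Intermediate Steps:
C = 1
z(X) = -2 + X² (z(X) = X² - 2 = -2 + X²)
l = -4 (l = -2 + (-2 + 0²) = -2 + (-2 + 0) = -2 - 2 = -4)
-152*C + l = -152*1 - 4 = -152 - 4 = -156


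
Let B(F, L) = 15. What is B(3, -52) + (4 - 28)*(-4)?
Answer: 111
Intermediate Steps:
B(3, -52) + (4 - 28)*(-4) = 15 + (4 - 28)*(-4) = 15 - 24*(-4) = 15 + 96 = 111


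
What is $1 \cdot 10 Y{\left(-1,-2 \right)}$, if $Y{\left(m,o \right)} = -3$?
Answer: $-30$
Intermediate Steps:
$1 \cdot 10 Y{\left(-1,-2 \right)} = 1 \cdot 10 \left(-3\right) = 10 \left(-3\right) = -30$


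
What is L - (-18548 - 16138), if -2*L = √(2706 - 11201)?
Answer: 34686 - I*√8495/2 ≈ 34686.0 - 46.084*I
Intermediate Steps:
L = -I*√8495/2 (L = -√(2706 - 11201)/2 = -I*√8495/2 ≈ -46.084*I)
L - (-18548 - 16138) = -I*√8495/2 - (-18548 - 16138) = -I*√8495/2 - 1*(-34686) = -I*√8495/2 + 34686 = 34686 - I*√8495/2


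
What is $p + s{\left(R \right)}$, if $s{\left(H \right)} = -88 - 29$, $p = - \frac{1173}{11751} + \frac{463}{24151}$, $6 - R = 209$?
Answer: $- \frac{11075767109}{94599467} \approx -117.08$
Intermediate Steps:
$R = -203$ ($R = 6 - 209 = -203$)
$p = - \frac{7629470}{94599467}$ ($p = \left(-1173\right) \frac{1}{11751} + 463 \cdot \frac{1}{24151} = - \frac{391}{3917} + \frac{463}{24151} = - \frac{7629470}{94599467} \approx -0.08065$)
$s{\left(H \right)} = -117$ ($s{\left(H \right)} = -88 - 29 = -117$)
$p + s{\left(R \right)} = - \frac{7629470}{94599467} - 117 = - \frac{11075767109}{94599467}$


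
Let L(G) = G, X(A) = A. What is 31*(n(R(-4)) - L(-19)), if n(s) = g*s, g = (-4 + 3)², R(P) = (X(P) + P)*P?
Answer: 1581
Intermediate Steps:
R(P) = 2*P² (R(P) = (P + P)*P = (2*P)*P = 2*P²)
g = 1 (g = (-1)² = 1)
n(s) = s (n(s) = 1*s = s)
31*(n(R(-4)) - L(-19)) = 31*(2*(-4)² - 1*(-19)) = 31*(2*16 + 19) = 31*(32 + 19) = 31*51 = 1581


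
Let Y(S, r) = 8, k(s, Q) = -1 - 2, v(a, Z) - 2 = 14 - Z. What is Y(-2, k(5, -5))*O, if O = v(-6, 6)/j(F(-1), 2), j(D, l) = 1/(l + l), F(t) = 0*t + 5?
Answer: 320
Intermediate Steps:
F(t) = 5 (F(t) = 0 + 5 = 5)
v(a, Z) = 16 - Z (v(a, Z) = 2 + (14 - Z) = 16 - Z)
k(s, Q) = -3
j(D, l) = 1/(2*l)
O = 40 (O = (16 - 1*6)/(((1/2)/2)) = (16 - 6)/(((1/2)*(1/2))) = 10/(1/4) = 10*4 = 40)
Y(-2, k(5, -5))*O = 8*40 = 320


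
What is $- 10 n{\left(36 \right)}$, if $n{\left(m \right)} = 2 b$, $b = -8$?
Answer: $160$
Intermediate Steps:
$n{\left(m \right)} = -16$ ($n{\left(m \right)} = 2 \left(-8\right) = -16$)
$- 10 n{\left(36 \right)} = \left(-10\right) \left(-16\right) = 160$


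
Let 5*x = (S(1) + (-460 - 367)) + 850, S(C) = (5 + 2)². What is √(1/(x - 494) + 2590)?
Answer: √14893534370/2398 ≈ 50.892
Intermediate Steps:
S(C) = 49 (S(C) = 7² = 49)
x = 72/5 (x = ((49 + (-460 - 367)) + 850)/5 = ((49 - 827) + 850)/5 = (-778 + 850)/5 = (⅕)*72 = 72/5 ≈ 14.400)
√(1/(x - 494) + 2590) = √(1/(72/5 - 494) + 2590) = √(1/(-2398/5) + 2590) = √(-5/2398 + 2590) = √(6210815/2398) = √14893534370/2398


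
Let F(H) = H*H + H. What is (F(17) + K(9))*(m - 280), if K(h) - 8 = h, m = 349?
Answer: 22287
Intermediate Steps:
K(h) = 8 + h
F(H) = H + H² (F(H) = H² + H = H + H²)
(F(17) + K(9))*(m - 280) = (17*(1 + 17) + (8 + 9))*(349 - 280) = (17*18 + 17)*69 = (306 + 17)*69 = 323*69 = 22287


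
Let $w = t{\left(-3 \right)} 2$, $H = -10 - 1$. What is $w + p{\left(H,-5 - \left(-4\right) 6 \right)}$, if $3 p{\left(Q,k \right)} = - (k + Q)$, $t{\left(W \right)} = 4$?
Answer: $\frac{16}{3} \approx 5.3333$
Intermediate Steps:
$H = -11$ ($H = -10 - 1 = -11$)
$p{\left(Q,k \right)} = - \frac{Q}{3} - \frac{k}{3}$ ($p{\left(Q,k \right)} = \frac{\left(-1\right) \left(k + Q\right)}{3} = \frac{\left(-1\right) \left(Q + k\right)}{3} = \frac{- Q - k}{3} = - \frac{Q}{3} - \frac{k}{3}$)
$w = 8$ ($w = 4 \cdot 2 = 8$)
$w + p{\left(H,-5 - \left(-4\right) 6 \right)} = 8 - \left(- \frac{11}{3} + \frac{-5 - \left(-4\right) 6}{3}\right) = 8 + \left(\frac{11}{3} - \frac{-5 - -24}{3}\right) = 8 + \left(\frac{11}{3} - \frac{-5 + 24}{3}\right) = 8 + \left(\frac{11}{3} - \frac{19}{3}\right) = 8 - \frac{8}{3} = \frac{16}{3}$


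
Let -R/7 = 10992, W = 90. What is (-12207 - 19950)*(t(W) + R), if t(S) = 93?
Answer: 2471297607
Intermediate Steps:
R = -76944 (R = -7*10992 = -76944)
(-12207 - 19950)*(t(W) + R) = (-12207 - 19950)*(93 - 76944) = -32157*(-76851) = 2471297607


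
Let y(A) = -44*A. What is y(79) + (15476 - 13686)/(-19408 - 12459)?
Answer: -110771482/31867 ≈ -3476.1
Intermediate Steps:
y(79) + (15476 - 13686)/(-19408 - 12459) = -44*79 + (15476 - 13686)/(-19408 - 12459) = -3476 + 1790/(-31867) = -3476 + 1790*(-1/31867) = -3476 - 1790/31867 = -110771482/31867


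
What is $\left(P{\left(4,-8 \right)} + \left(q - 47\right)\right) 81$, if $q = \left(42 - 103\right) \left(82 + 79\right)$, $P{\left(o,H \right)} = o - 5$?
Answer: $-799389$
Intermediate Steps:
$P{\left(o,H \right)} = -5 + o$ ($P{\left(o,H \right)} = o - 5 = -5 + o$)
$q = -9821$ ($q = \left(-61\right) 161 = -9821$)
$\left(P{\left(4,-8 \right)} + \left(q - 47\right)\right) 81 = \left(\left(-5 + 4\right) - 9868\right) 81 = \left(-1 - 9868\right) 81 = \left(-9869\right) 81 = -799389$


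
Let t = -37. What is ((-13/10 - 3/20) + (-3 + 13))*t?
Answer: -6327/20 ≈ -316.35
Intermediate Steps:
((-13/10 - 3/20) + (-3 + 13))*t = ((-13/10 - 3/20) + (-3 + 13))*(-37) = ((-13*1/10 - 3*1/20) + 10)*(-37) = ((-13/10 - 3/20) + 10)*(-37) = (-29/20 + 10)*(-37) = (171/20)*(-37) = -6327/20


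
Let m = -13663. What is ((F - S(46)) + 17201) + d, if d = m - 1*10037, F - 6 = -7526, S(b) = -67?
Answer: -13952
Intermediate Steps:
F = -7520 (F = 6 - 7526 = -7520)
d = -23700 (d = -13663 - 1*10037 = -13663 - 10037 = -23700)
((F - S(46)) + 17201) + d = ((-7520 - 1*(-67)) + 17201) - 23700 = ((-7520 + 67) + 17201) - 23700 = (-7453 + 17201) - 23700 = 9748 - 23700 = -13952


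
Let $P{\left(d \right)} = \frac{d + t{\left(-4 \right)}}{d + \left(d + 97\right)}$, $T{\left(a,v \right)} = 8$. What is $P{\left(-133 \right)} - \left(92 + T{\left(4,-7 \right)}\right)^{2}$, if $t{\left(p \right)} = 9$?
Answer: $- \frac{1689876}{169} \approx -9999.3$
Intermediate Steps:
$P{\left(d \right)} = \frac{9 + d}{97 + 2 d}$ ($P{\left(d \right)} = \frac{d + 9}{d + \left(d + 97\right)} = \frac{9 + d}{d + \left(97 + d\right)} = \frac{9 + d}{97 + 2 d}$)
$P{\left(-133 \right)} - \left(92 + T{\left(4,-7 \right)}\right)^{2} = \frac{9 - 133}{97 + 2 \left(-133\right)} - \left(92 + 8\right)^{2} = \frac{1}{97 - 266} \left(-124\right) - 100^{2} = \frac{1}{-169} \left(-124\right) - 10000 = \left(- \frac{1}{169}\right) \left(-124\right) - 10000 = \frac{124}{169} - 10000 = - \frac{1689876}{169}$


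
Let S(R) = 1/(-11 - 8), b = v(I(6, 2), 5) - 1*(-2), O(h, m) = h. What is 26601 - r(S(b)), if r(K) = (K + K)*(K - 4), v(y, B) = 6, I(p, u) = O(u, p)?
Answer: 9602807/361 ≈ 26601.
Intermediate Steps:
I(p, u) = u
b = 8 (b = 6 - 1*(-2) = 6 + 2 = 8)
S(R) = -1/19 (S(R) = 1/(-19) = -1/19)
r(K) = 2*K*(-4 + K) (r(K) = (2*K)*(-4 + K) = 2*K*(-4 + K))
26601 - r(S(b)) = 26601 - 2*(-1)*(-4 - 1/19)/19 = 26601 - 2*(-1)*(-77)/(19*19) = 26601 - 1*154/361 = 26601 - 154/361 = 9602807/361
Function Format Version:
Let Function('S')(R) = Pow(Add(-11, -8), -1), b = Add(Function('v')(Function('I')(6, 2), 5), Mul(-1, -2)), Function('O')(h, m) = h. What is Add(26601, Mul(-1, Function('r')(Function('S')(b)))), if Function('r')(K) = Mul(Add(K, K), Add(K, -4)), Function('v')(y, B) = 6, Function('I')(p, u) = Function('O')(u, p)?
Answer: Rational(9602807, 361) ≈ 26601.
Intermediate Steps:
Function('I')(p, u) = u
b = 8 (b = Add(6, Mul(-1, -2)) = Add(6, 2) = 8)
Function('S')(R) = Rational(-1, 19) (Function('S')(R) = Pow(-19, -1) = Rational(-1, 19))
Function('r')(K) = Mul(2, K, Add(-4, K)) (Function('r')(K) = Mul(Mul(2, K), Add(-4, K)) = Mul(2, K, Add(-4, K)))
Add(26601, Mul(-1, Function('r')(Function('S')(b)))) = Add(26601, Mul(-1, Mul(2, Rational(-1, 19), Add(-4, Rational(-1, 19))))) = Add(26601, Mul(-1, Mul(2, Rational(-1, 19), Rational(-77, 19)))) = Add(26601, Mul(-1, Rational(154, 361))) = Add(26601, Rational(-154, 361)) = Rational(9602807, 361)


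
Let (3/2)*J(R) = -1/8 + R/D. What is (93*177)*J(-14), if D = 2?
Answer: -312759/4 ≈ -78190.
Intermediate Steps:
J(R) = -1/12 + R/3 (J(R) = 2*(-1/8 + R/2)/3 = 2*(-1*⅛ + R*(½))/3 = 2*(-⅛ + R/2)/3 = -1/12 + R/3)
(93*177)*J(-14) = (93*177)*(-1/12 + (⅓)*(-14)) = 16461*(-1/12 - 14/3) = 16461*(-19/4) = -312759/4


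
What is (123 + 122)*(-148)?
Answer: -36260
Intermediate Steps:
(123 + 122)*(-148) = 245*(-148) = -36260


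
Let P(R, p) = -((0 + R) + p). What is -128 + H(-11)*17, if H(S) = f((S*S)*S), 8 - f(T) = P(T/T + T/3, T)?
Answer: -90433/3 ≈ -30144.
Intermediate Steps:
P(R, p) = -R - p (P(R, p) = -(R + p) = -R - p)
f(T) = 9 + 4*T/3 (f(T) = 8 - (-(T/T + T/3) - T) = 8 - (-(1 + T*(⅓)) - T) = 8 - (-(1 + T/3) - T) = 8 - ((-1 - T/3) - T) = 8 - (-1 - 4*T/3) = 8 + (1 + 4*T/3) = 9 + 4*T/3)
H(S) = 9 + 4*S³/3 (H(S) = 9 + 4*((S*S)*S)/3 = 9 + 4*(S²*S)/3 = 9 + 4*S³/3)
-128 + H(-11)*17 = -128 + (9 + (4/3)*(-11)³)*17 = -128 + (9 + (4/3)*(-1331))*17 = -128 + (9 - 5324/3)*17 = -128 - 5297/3*17 = -128 - 90049/3 = -90433/3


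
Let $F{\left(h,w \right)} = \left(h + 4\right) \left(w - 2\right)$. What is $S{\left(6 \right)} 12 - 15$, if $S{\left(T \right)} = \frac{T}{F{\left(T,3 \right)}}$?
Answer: $- \frac{39}{5} \approx -7.8$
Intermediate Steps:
$F{\left(h,w \right)} = \left(-2 + w\right) \left(4 + h\right)$ ($F{\left(h,w \right)} = \left(4 + h\right) \left(-2 + w\right) = \left(-2 + w\right) \left(4 + h\right)$)
$S{\left(T \right)} = \frac{T}{4 + T}$ ($S{\left(T \right)} = \frac{T}{-8 - 2 T + 4 \cdot 3 + T 3} = \frac{T}{-8 - 2 T + 12 + 3 T} = \frac{T}{4 + T}$)
$S{\left(6 \right)} 12 - 15 = \frac{6}{4 + 6} \cdot 12 - 15 = \frac{6}{10} \cdot 12 - 15 = 6 \cdot \frac{1}{10} \cdot 12 - 15 = \frac{3}{5} \cdot 12 - 15 = \frac{36}{5} - 15 = - \frac{39}{5}$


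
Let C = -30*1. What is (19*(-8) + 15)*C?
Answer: 4110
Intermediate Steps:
C = -30
(19*(-8) + 15)*C = (19*(-8) + 15)*(-30) = (-152 + 15)*(-30) = -137*(-30) = 4110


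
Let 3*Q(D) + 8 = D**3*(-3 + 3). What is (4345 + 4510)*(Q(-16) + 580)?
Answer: 15336860/3 ≈ 5.1123e+6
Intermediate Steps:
Q(D) = -8/3 (Q(D) = -8/3 + (D**3*(-3 + 3))/3 = -8/3 + (D**3*0)/3 = -8/3 + (1/3)*0 = -8/3 + 0 = -8/3)
(4345 + 4510)*(Q(-16) + 580) = (4345 + 4510)*(-8/3 + 580) = 8855*(1732/3) = 15336860/3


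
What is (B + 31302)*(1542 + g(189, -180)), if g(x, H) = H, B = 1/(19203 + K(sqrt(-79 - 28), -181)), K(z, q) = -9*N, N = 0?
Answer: 272895907378/6401 ≈ 4.2633e+7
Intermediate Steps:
K(z, q) = 0 (K(z, q) = -9*0 = 0)
B = 1/19203 (B = 1/(19203 + 0) = 1/19203 ≈ 5.2075e-5)
(B + 31302)*(1542 + g(189, -180)) = (1/19203 + 31302)*(1542 - 180) = (601092307/19203)*1362 = 272895907378/6401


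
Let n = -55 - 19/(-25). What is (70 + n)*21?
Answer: 8274/25 ≈ 330.96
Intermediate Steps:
n = -1356/25 (n = -55 - 19*(-1)/25 = -55 - 1*(-19/25) = -55 + 19/25 = -1356/25 ≈ -54.240)
(70 + n)*21 = (70 - 1356/25)*21 = (394/25)*21 = 8274/25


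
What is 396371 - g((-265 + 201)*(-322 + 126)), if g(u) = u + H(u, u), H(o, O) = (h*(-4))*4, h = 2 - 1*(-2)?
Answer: 383891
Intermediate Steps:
h = 4 (h = 2 + 2 = 4)
H(o, O) = -64 (H(o, O) = (4*(-4))*4 = -16*4 = -64)
g(u) = -64 + u (g(u) = u - 64 = -64 + u)
396371 - g((-265 + 201)*(-322 + 126)) = 396371 - (-64 + (-265 + 201)*(-322 + 126)) = 396371 - (-64 - 64*(-196)) = 396371 - (-64 + 12544) = 396371 - 1*12480 = 396371 - 12480 = 383891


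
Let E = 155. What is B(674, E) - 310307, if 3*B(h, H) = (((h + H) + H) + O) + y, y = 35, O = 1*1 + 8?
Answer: -929893/3 ≈ -3.0996e+5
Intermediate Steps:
O = 9 (O = 1 + 8 = 9)
B(h, H) = 44/3 + h/3 + 2*H/3 (B(h, H) = ((((h + H) + H) + 9) + 35)/3 = ((((H + h) + H) + 9) + 35)/3 = (((h + 2*H) + 9) + 35)/3 = ((9 + h + 2*H) + 35)/3 = (44 + h + 2*H)/3 = 44/3 + h/3 + 2*H/3)
B(674, E) - 310307 = (44/3 + (⅓)*674 + (⅔)*155) - 310307 = (44/3 + 674/3 + 310/3) - 310307 = 1028/3 - 310307 = -929893/3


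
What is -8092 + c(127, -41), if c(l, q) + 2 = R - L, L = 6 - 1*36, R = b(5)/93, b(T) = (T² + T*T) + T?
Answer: -749897/93 ≈ -8063.4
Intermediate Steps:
b(T) = T + 2*T² (b(T) = (T² + T²) + T = 2*T² + T = T + 2*T²)
R = 55/93 (R = (5*(1 + 2*5))/93 = (5*(1 + 10))*(1/93) = (5*11)*(1/93) = 55*(1/93) = 55/93 ≈ 0.59140)
L = -30 (L = 6 - 36 = -30)
c(l, q) = 2659/93 (c(l, q) = -2 + (55/93 - 1*(-30)) = -2 + (55/93 + 30) = -2 + 2845/93 = 2659/93)
-8092 + c(127, -41) = -8092 + 2659/93 = -749897/93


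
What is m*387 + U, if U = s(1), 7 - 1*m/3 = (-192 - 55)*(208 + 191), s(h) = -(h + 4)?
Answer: 114428155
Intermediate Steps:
s(h) = -4 - h (s(h) = -(4 + h) = -4 - h)
m = 295680 (m = 21 - 3*(-192 - 55)*(208 + 191) = 21 - (-741)*399 = 21 - 3*(-98553) = 21 + 295659 = 295680)
U = -5 (U = -4 - 1*1 = -4 - 1 = -5)
m*387 + U = 295680*387 - 5 = 114428160 - 5 = 114428155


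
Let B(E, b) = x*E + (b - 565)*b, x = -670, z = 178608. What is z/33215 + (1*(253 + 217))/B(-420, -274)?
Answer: 45667690469/8491182245 ≈ 5.3783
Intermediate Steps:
B(E, b) = -670*E + b*(-565 + b) (B(E, b) = -670*E + (b - 565)*b = -670*E + (-565 + b)*b = -670*E + b*(-565 + b))
z/33215 + (1*(253 + 217))/B(-420, -274) = 178608/33215 + (1*(253 + 217))/((-274)² - 670*(-420) - 565*(-274)) = 178608*(1/33215) + (1*470)/(75076 + 281400 + 154810) = 178608/33215 + 470/511286 = 178608/33215 + 470*(1/511286) = 178608/33215 + 235/255643 = 45667690469/8491182245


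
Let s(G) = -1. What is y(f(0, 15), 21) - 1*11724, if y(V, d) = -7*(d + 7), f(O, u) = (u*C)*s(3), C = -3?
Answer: -11920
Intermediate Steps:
f(O, u) = 3*u (f(O, u) = (u*(-3))*(-1) = -3*u*(-1) = 3*u)
y(V, d) = -49 - 7*d (y(V, d) = -7*(7 + d) = -49 - 7*d)
y(f(0, 15), 21) - 1*11724 = (-49 - 7*21) - 1*11724 = (-49 - 147) - 11724 = -196 - 11724 = -11920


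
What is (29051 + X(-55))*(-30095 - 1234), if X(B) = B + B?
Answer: -906692589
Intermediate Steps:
X(B) = 2*B
(29051 + X(-55))*(-30095 - 1234) = (29051 + 2*(-55))*(-30095 - 1234) = (29051 - 110)*(-31329) = 28941*(-31329) = -906692589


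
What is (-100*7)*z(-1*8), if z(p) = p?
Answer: 5600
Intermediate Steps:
(-100*7)*z(-1*8) = (-100*7)*(-1*8) = -700*(-8) = 5600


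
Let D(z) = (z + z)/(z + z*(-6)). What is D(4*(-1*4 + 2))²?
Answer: 4/25 ≈ 0.16000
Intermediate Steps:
D(z) = -⅖ (D(z) = (2*z)/(z - 6*z) = (2*z)/((-5*z)) = (2*z)*(-1/(5*z)) = -⅖)
D(4*(-1*4 + 2))² = (-⅖)² = 4/25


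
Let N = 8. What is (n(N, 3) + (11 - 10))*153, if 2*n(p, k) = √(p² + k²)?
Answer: 153 + 153*√73/2 ≈ 806.62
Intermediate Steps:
n(p, k) = √(k² + p²)/2 (n(p, k) = √(p² + k²)/2 = √(k² + p²)/2)
(n(N, 3) + (11 - 10))*153 = (√(3² + 8²)/2 + (11 - 10))*153 = (√(9 + 64)/2 + 1)*153 = (√73/2 + 1)*153 = (1 + √73/2)*153 = 153 + 153*√73/2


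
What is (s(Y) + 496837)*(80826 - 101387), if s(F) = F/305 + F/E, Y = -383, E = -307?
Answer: -956525101679969/93635 ≈ -1.0215e+10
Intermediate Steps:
s(F) = 2*F/93635 (s(F) = F/305 + F/(-307) = F*(1/305) + F*(-1/307) = F/305 - F/307 = 2*F/93635)
(s(Y) + 496837)*(80826 - 101387) = ((2/93635)*(-383) + 496837)*(80826 - 101387) = (-766/93635 + 496837)*(-20561) = (46521331729/93635)*(-20561) = -956525101679969/93635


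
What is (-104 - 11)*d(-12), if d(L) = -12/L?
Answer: -115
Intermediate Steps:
(-104 - 11)*d(-12) = (-104 - 11)*(-12/(-12)) = -(-1380)*(-1)/12 = -115*1 = -115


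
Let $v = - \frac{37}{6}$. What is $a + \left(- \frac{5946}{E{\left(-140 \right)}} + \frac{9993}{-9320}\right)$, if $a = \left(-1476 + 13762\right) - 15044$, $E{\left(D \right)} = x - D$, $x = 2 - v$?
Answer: $- \frac{23192737937}{8285480} \approx -2799.2$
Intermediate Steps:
$v = - \frac{37}{6}$ ($v = \left(-37\right) \frac{1}{6} = - \frac{37}{6} \approx -6.1667$)
$x = \frac{49}{6}$ ($x = 2 - - \frac{37}{6} = 2 + \frac{37}{6} = \frac{49}{6} \approx 8.1667$)
$E{\left(D \right)} = \frac{49}{6} - D$
$a = -2758$ ($a = 12286 - 15044 = -2758$)
$a + \left(- \frac{5946}{E{\left(-140 \right)}} + \frac{9993}{-9320}\right) = -2758 + \left(- \frac{5946}{\frac{49}{6} - -140} + \frac{9993}{-9320}\right) = -2758 + \left(- \frac{5946}{\frac{49}{6} + 140} + 9993 \left(- \frac{1}{9320}\right)\right) = -2758 - \left(\frac{9993}{9320} + \frac{5946}{\frac{889}{6}}\right) = -2758 - \frac{341384097}{8285480} = - \frac{23192737937}{8285480}$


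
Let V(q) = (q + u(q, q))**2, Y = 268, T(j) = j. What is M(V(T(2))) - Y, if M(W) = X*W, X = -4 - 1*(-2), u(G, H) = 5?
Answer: -366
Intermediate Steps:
X = -2 (X = -4 + 2 = -2)
V(q) = (5 + q)**2 (V(q) = (q + 5)**2 = (5 + q)**2)
M(W) = -2*W
M(V(T(2))) - Y = -2*(5 + 2)**2 - 1*268 = -2*7**2 - 268 = -2*49 - 268 = -98 - 268 = -366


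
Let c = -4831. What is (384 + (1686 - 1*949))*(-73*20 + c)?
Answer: -7052211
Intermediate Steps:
(384 + (1686 - 1*949))*(-73*20 + c) = (384 + (1686 - 1*949))*(-73*20 - 4831) = (384 + (1686 - 949))*(-1460 - 4831) = (384 + 737)*(-6291) = 1121*(-6291) = -7052211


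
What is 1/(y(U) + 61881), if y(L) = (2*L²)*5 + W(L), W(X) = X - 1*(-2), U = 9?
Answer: 1/62702 ≈ 1.5948e-5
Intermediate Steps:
W(X) = 2 + X (W(X) = X + 2 = 2 + X)
y(L) = 2 + L + 10*L² (y(L) = (2*L²)*5 + (2 + L) = 10*L² + (2 + L) = 2 + L + 10*L²)
1/(y(U) + 61881) = 1/((2 + 9 + 10*9²) + 61881) = 1/((2 + 9 + 10*81) + 61881) = 1/((2 + 9 + 810) + 61881) = 1/(821 + 61881) = 1/62702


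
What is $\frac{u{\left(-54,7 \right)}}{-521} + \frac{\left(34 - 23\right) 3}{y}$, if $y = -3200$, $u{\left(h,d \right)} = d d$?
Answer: $- \frac{173993}{1667200} \approx -0.10436$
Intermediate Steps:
$u{\left(h,d \right)} = d^{2}$
$\frac{u{\left(-54,7 \right)}}{-521} + \frac{\left(34 - 23\right) 3}{y} = \frac{7^{2}}{-521} + \frac{\left(34 - 23\right) 3}{-3200} = 49 \left(- \frac{1}{521}\right) + 11 \cdot 3 \left(- \frac{1}{3200}\right) = - \frac{49}{521} + 33 \left(- \frac{1}{3200}\right) = - \frac{49}{521} - \frac{33}{3200} = - \frac{173993}{1667200}$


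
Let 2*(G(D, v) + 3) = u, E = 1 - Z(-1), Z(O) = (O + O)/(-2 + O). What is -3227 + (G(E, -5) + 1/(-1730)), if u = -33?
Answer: -2808223/865 ≈ -3246.5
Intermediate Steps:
Z(O) = 2*O/(-2 + O) (Z(O) = (2*O)/(-2 + O) = 2*O/(-2 + O))
E = ⅓ (E = 1 - 2*(-1)/(-2 - 1) = 1 - 2*(-1)/(-3) = 1 - 2*(-1)*(-1)/3 = 1 - 1*⅔ = 1 - ⅔ = ⅓ ≈ 0.33333)
G(D, v) = -39/2 (G(D, v) = -3 + (½)*(-33) = -3 - 33/2 = -39/2)
-3227 + (G(E, -5) + 1/(-1730)) = -3227 + (-39/2 + 1/(-1730)) = -3227 + (-39/2 - 1/1730) = -3227 - 16868/865 = -2808223/865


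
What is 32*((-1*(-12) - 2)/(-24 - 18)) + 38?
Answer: 638/21 ≈ 30.381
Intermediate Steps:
32*((-1*(-12) - 2)/(-24 - 18)) + 38 = 32*((12 - 2)/(-42)) + 38 = 32*(10*(-1/42)) + 38 = 32*(-5/21) + 38 = -160/21 + 38 = 638/21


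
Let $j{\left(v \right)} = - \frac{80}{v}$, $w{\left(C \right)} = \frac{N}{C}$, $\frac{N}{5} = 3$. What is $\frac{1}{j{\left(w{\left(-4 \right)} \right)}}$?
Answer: $\frac{3}{64} \approx 0.046875$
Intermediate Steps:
$N = 15$ ($N = 5 \cdot 3 = 15$)
$w{\left(C \right)} = \frac{15}{C}$
$\frac{1}{j{\left(w{\left(-4 \right)} \right)}} = \frac{1}{\left(-80\right) \frac{1}{15 \frac{1}{-4}}} = \frac{1}{\left(-80\right) \frac{1}{15 \left(- \frac{1}{4}\right)}} = \frac{1}{\left(-80\right) \frac{1}{- \frac{15}{4}}} = \frac{1}{\left(-80\right) \left(- \frac{4}{15}\right)} = \frac{1}{\frac{64}{3}} = \frac{3}{64}$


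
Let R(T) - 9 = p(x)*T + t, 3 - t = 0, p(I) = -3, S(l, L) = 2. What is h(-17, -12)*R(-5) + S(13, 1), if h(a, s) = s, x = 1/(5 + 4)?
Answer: -322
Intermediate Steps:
x = ⅑ (x = 1/9 = ⅑ ≈ 0.11111)
t = 3 (t = 3 - 1*0 = 3 + 0 = 3)
R(T) = 12 - 3*T (R(T) = 9 + (-3*T + 3) = 9 + (3 - 3*T) = 12 - 3*T)
h(-17, -12)*R(-5) + S(13, 1) = -12*(12 - 3*(-5)) + 2 = -12*(12 + 15) + 2 = -12*27 + 2 = -324 + 2 = -322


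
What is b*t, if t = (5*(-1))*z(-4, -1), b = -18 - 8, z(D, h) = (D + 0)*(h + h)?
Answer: 1040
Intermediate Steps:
z(D, h) = 2*D*h (z(D, h) = D*(2*h) = 2*D*h)
b = -26
t = -40 (t = (5*(-1))*(2*(-4)*(-1)) = -5*8 = -40)
b*t = -26*(-40) = 1040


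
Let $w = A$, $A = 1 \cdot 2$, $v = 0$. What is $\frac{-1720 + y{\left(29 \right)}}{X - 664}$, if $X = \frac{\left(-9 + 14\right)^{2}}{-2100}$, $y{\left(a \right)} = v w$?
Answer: $\frac{144480}{55777} \approx 2.5903$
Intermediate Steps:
$A = 2$
$w = 2$
$y{\left(a \right)} = 0$ ($y{\left(a \right)} = 0 \cdot 2 = 0$)
$X = - \frac{1}{84}$ ($X = 5^{2} \left(- \frac{1}{2100}\right) = 25 \left(- \frac{1}{2100}\right) = - \frac{1}{84} \approx -0.011905$)
$\frac{-1720 + y{\left(29 \right)}}{X - 664} = \frac{-1720 + 0}{- \frac{1}{84} - 664} = - \frac{1720}{- \frac{55777}{84}} = \left(-1720\right) \left(- \frac{84}{55777}\right) = \frac{144480}{55777}$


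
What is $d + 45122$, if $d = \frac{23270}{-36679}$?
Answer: $\frac{1655006568}{36679} \approx 45121.0$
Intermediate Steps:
$d = - \frac{23270}{36679}$ ($d = 23270 \left(- \frac{1}{36679}\right) = - \frac{23270}{36679} \approx -0.63442$)
$d + 45122 = - \frac{23270}{36679} + 45122 = \frac{1655006568}{36679}$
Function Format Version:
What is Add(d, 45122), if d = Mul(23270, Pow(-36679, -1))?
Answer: Rational(1655006568, 36679) ≈ 45121.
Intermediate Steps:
d = Rational(-23270, 36679) (d = Mul(23270, Rational(-1, 36679)) = Rational(-23270, 36679) ≈ -0.63442)
Add(d, 45122) = Add(Rational(-23270, 36679), 45122) = Rational(1655006568, 36679)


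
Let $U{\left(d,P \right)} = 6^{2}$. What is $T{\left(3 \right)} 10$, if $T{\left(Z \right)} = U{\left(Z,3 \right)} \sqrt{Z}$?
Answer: $360 \sqrt{3} \approx 623.54$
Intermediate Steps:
$U{\left(d,P \right)} = 36$
$T{\left(Z \right)} = 36 \sqrt{Z}$
$T{\left(3 \right)} 10 = 36 \sqrt{3} \cdot 10 = 360 \sqrt{3}$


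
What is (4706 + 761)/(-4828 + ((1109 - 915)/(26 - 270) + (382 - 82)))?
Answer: -666974/552513 ≈ -1.2072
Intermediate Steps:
(4706 + 761)/(-4828 + ((1109 - 915)/(26 - 270) + (382 - 82))) = 5467/(-4828 + (194/(-244) + 300)) = 5467/(-4828 + (194*(-1/244) + 300)) = 5467/(-4828 + (-97/122 + 300)) = 5467/(-4828 + 36503/122) = 5467/(-552513/122) = 5467*(-122/552513) = -666974/552513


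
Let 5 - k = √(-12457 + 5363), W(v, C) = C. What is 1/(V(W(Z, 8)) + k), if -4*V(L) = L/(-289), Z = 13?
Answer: 418183/594591783 + 83521*I*√7094/594591783 ≈ 0.00070331 + 0.011831*I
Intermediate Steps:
k = 5 - I*√7094 (k = 5 - √(-12457 + 5363) = 5 - √(-7094) = 5 - I*√7094 ≈ 5.0 - 84.226*I)
V(L) = L/1156 (V(L) = -L/(4*(-289)) = -L*(-1)/(4*289) = -(-1)*L/1156 = L/1156)
1/(V(W(Z, 8)) + k) = 1/((1/1156)*8 + (5 - I*√7094)) = 1/(2/289 + (5 - I*√7094)) = 1/(1447/289 - I*√7094)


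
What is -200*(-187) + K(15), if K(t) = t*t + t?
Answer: 37640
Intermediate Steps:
K(t) = t + t² (K(t) = t² + t = t + t²)
-200*(-187) + K(15) = -200*(-187) + 15*(1 + 15) = 37400 + 15*16 = 37400 + 240 = 37640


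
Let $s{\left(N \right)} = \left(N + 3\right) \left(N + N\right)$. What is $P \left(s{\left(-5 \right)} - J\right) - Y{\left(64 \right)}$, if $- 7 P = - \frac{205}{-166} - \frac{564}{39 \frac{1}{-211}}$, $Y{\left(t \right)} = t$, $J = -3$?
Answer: $- \frac{21782929}{2158} \approx -10094.0$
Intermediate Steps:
$s{\left(N \right)} = 2 N \left(3 + N\right)$ ($s{\left(N \right)} = \left(3 + N\right) 2 N = 2 N \left(3 + N\right)$)
$P = - \frac{941079}{2158}$ ($P = - \frac{- \frac{205}{-166} - \frac{564}{39 \frac{1}{-211}}}{7} = - \frac{\left(-205\right) \left(- \frac{1}{166}\right) - \frac{564}{39 \left(- \frac{1}{211}\right)}}{7} = - \frac{\frac{205}{166} - \frac{564}{- \frac{39}{211}}}{7} = - \frac{\frac{205}{166} - - \frac{39668}{13}}{7} = - \frac{\frac{205}{166} + \frac{39668}{13}}{7} = \left(- \frac{1}{7}\right) \frac{6587553}{2158} = - \frac{941079}{2158} \approx -436.09$)
$P \left(s{\left(-5 \right)} - J\right) - Y{\left(64 \right)} = - \frac{941079 \left(2 \left(-5\right) \left(3 - 5\right) - -3\right)}{2158} - 64 = - \frac{941079 \left(2 \left(-5\right) \left(-2\right) + 3\right)}{2158} - 64 = - \frac{941079 \left(20 + 3\right)}{2158} - 64 = \left(- \frac{941079}{2158}\right) 23 - 64 = - \frac{21644817}{2158} - 64 = - \frac{21782929}{2158}$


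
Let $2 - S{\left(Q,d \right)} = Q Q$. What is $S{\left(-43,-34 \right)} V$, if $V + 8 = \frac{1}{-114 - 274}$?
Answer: $\frac{5734935}{388} \approx 14781.0$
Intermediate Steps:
$V = - \frac{3105}{388}$ ($V = -8 + \frac{1}{-114 - 274} = -8 + \frac{1}{-388} = -8 - \frac{1}{388} = - \frac{3105}{388} \approx -8.0026$)
$S{\left(Q,d \right)} = 2 - Q^{2}$ ($S{\left(Q,d \right)} = 2 - Q Q = 2 - Q^{2}$)
$S{\left(-43,-34 \right)} V = \left(2 - \left(-43\right)^{2}\right) \left(- \frac{3105}{388}\right) = \left(2 - 1849\right) \left(- \frac{3105}{388}\right) = \left(-1847\right) \left(- \frac{3105}{388}\right) = \frac{5734935}{388}$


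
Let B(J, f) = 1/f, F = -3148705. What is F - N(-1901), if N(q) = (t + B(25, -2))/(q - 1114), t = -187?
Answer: -1265779435/402 ≈ -3.1487e+6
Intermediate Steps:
N(q) = -375/(2*(-1114 + q)) (N(q) = (-187 + 1/(-2))/(q - 1114) = (-187 - ½)/(-1114 + q) = -375/(2*(-1114 + q)))
F - N(-1901) = -3148705 - (-375)/(-2228 + 2*(-1901)) = -3148705 - (-375)/(-2228 - 3802) = -3148705 - (-375)/(-6030) = -3148705 - (-375)*(-1)/6030 = -3148705 - 1*25/402 = -3148705 - 25/402 = -1265779435/402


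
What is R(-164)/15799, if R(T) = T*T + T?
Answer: 26732/15799 ≈ 1.6920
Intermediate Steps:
R(T) = T + T² (R(T) = T² + T = T + T²)
R(-164)/15799 = -164*(1 - 164)/15799 = -164*(-163)*(1/15799) = 26732*(1/15799) = 26732/15799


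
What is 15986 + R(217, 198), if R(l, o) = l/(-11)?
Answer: 175629/11 ≈ 15966.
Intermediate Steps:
R(l, o) = -l/11 (R(l, o) = l*(-1/11) = -l/11)
15986 + R(217, 198) = 15986 - 1/11*217 = 15986 - 217/11 = 175629/11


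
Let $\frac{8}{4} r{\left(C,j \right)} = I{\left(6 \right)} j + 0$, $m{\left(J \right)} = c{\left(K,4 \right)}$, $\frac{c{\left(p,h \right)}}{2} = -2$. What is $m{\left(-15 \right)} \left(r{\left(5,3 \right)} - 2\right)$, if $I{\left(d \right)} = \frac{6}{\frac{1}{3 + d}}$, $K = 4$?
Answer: $-316$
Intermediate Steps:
$c{\left(p,h \right)} = -4$ ($c{\left(p,h \right)} = 2 \left(-2\right) = -4$)
$m{\left(J \right)} = -4$
$I{\left(d \right)} = 18 + 6 d$ ($I{\left(d \right)} = 6 \left(3 + d\right) = 18 + 6 d$)
$r{\left(C,j \right)} = 27 j$ ($r{\left(C,j \right)} = \frac{\left(18 + 6 \cdot 6\right) j + 0}{2} = \frac{\left(18 + 36\right) j + 0}{2} = \frac{54 j + 0}{2} = \frac{54 j}{2} = 27 j$)
$m{\left(-15 \right)} \left(r{\left(5,3 \right)} - 2\right) = - 4 \left(27 \cdot 3 - 2\right) = - 4 \left(81 - 2\right) = \left(-4\right) 79 = -316$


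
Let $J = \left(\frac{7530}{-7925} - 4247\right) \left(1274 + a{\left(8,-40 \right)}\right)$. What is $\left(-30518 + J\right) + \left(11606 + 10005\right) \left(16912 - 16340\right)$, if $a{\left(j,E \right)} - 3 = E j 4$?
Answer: $\frac{19564792793}{1585} \approx 1.2344 \cdot 10^{7}$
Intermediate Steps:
$a{\left(j,E \right)} = 3 + 4 E j$ ($a{\left(j,E \right)} = 3 + E j 4 = 3 + 4 E j$)
$J = \frac{20199003}{1585}$ ($J = \left(\frac{7530}{-7925} - 4247\right) \left(1274 + \left(3 + 4 \left(-40\right) 8\right)\right) = \left(7530 \left(- \frac{1}{7925}\right) - 4247\right) \left(1274 + \left(3 - 1280\right)\right) = \left(- \frac{1506}{1585} - 4247\right) \left(1274 - 1277\right) = \left(- \frac{6733001}{1585}\right) \left(-3\right) = \frac{20199003}{1585} \approx 12744.0$)
$\left(-30518 + J\right) + \left(11606 + 10005\right) \left(16912 - 16340\right) = \left(-30518 + \frac{20199003}{1585}\right) + \left(11606 + 10005\right) \left(16912 - 16340\right) = - \frac{28172027}{1585} + 21611 \cdot 572 = - \frac{28172027}{1585} + 12361492 = \frac{19564792793}{1585}$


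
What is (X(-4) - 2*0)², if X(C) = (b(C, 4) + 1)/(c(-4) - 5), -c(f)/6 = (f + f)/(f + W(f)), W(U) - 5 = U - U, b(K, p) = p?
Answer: 25/1849 ≈ 0.013521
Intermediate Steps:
W(U) = 5 (W(U) = 5 + (U - U) = 5 + 0 = 5)
c(f) = -12*f/(5 + f) (c(f) = -6*(f + f)/(f + 5) = -6*2*f/(5 + f) = -12*f/(5 + f))
X(C) = 5/43 (X(C) = (4 + 1)/(-12*(-4)/(5 - 4) - 5) = 5/(-12*(-4)/1 - 5) = 5/(-12*(-4)*1 - 5) = 5/(48 - 5) = 5/43)
(X(-4) - 2*0)² = (5/43 - 2*0)² = (5/43 + 0)² = (5/43)² = 25/1849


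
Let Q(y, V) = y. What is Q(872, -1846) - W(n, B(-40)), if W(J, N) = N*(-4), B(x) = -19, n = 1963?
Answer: 796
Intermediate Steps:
W(J, N) = -4*N
Q(872, -1846) - W(n, B(-40)) = 872 - (-4)*(-19) = 872 - 1*76 = 872 - 76 = 796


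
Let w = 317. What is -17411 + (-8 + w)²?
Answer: 78070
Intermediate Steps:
-17411 + (-8 + w)² = -17411 + (-8 + 317)² = -17411 + 309² = -17411 + 95481 = 78070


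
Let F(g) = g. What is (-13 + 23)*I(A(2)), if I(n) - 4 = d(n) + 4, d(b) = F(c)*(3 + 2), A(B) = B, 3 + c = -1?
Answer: -120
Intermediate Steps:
c = -4 (c = -3 - 1 = -4)
d(b) = -20 (d(b) = -4*(3 + 2) = -4*5 = -20)
I(n) = -12 (I(n) = 4 + (-20 + 4) = 4 - 16 = -12)
(-13 + 23)*I(A(2)) = (-13 + 23)*(-12) = 10*(-12) = -120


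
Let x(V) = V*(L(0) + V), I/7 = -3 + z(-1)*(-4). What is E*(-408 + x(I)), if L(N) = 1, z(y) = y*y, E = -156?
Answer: -303264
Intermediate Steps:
z(y) = y²
I = -49 (I = 7*(-3 + (-1)²*(-4)) = 7*(-3 + 1*(-4)) = 7*(-3 - 4) = 7*(-7) = -49)
x(V) = V*(1 + V)
E*(-408 + x(I)) = -156*(-408 - 49*(1 - 49)) = -156*(-408 - 49*(-48)) = -156*(-408 + 2352) = -156*1944 = -303264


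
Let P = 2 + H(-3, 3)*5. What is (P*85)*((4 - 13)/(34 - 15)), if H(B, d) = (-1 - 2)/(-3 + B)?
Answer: -6885/38 ≈ -181.18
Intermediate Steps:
H(B, d) = -3/(-3 + B)
P = 9/2 (P = 2 - 3/(-3 - 3)*5 = 2 - 3/(-6)*5 = 2 - 3*(-⅙)*5 = 2 + (½)*5 = 2 + 5/2 = 9/2 ≈ 4.5000)
(P*85)*((4 - 13)/(34 - 15)) = ((9/2)*85)*((4 - 13)/(34 - 15)) = 765*(-9/19)/2 = 765*(-9*1/19)/2 = (765/2)*(-9/19) = -6885/38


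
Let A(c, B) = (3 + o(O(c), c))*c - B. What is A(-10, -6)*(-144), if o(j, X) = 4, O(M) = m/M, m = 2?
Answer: 9216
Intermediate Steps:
O(M) = 2/M
A(c, B) = -B + 7*c (A(c, B) = (3 + 4)*c - B = 7*c - B = -B + 7*c)
A(-10, -6)*(-144) = (-1*(-6) + 7*(-10))*(-144) = (6 - 70)*(-144) = -64*(-144) = 9216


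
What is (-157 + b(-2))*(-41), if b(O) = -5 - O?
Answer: 6560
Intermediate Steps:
(-157 + b(-2))*(-41) = (-157 + (-5 - 1*(-2)))*(-41) = (-157 + (-5 + 2))*(-41) = (-157 - 3)*(-41) = -160*(-41) = 6560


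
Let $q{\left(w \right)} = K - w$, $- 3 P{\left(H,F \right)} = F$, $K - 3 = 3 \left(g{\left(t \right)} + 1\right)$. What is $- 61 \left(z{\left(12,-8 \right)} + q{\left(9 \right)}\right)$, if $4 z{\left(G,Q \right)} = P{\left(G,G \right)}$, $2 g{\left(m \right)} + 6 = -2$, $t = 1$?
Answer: $976$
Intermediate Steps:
$g{\left(m \right)} = -4$ ($g{\left(m \right)} = -3 + \frac{1}{2} \left(-2\right) = -3 - 1 = -4$)
$K = -6$ ($K = 3 + 3 \left(-4 + 1\right) = 3 + 3 \left(-3\right) = 3 - 9 = -6$)
$P{\left(H,F \right)} = - \frac{F}{3}$
$z{\left(G,Q \right)} = - \frac{G}{12}$ ($z{\left(G,Q \right)} = \frac{\left(- \frac{1}{3}\right) G}{4} = - \frac{G}{12}$)
$q{\left(w \right)} = -6 - w$
$- 61 \left(z{\left(12,-8 \right)} + q{\left(9 \right)}\right) = - 61 \left(\left(- \frac{1}{12}\right) 12 - 15\right) = - 61 \left(-1 - 15\right) = \left(-61\right) \left(-16\right) = 976$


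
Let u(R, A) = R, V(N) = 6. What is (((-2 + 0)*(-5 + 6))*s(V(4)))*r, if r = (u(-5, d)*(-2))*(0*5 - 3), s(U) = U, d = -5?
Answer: 360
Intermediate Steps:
r = -30 (r = (-5*(-2))*(0*5 - 3) = 10*(0 - 3) = 10*(-3) = -30)
(((-2 + 0)*(-5 + 6))*s(V(4)))*r = (((-2 + 0)*(-5 + 6))*6)*(-30) = (-2*1*6)*(-30) = -2*6*(-30) = -12*(-30) = 360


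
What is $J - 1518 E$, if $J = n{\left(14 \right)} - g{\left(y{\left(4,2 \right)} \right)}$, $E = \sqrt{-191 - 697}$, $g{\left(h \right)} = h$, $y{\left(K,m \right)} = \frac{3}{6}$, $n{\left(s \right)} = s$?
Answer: $\frac{27}{2} - 3036 i \sqrt{222} \approx 13.5 - 45235.0 i$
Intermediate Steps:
$y{\left(K,m \right)} = \frac{1}{2}$ ($y{\left(K,m \right)} = 3 \cdot \frac{1}{6} = \frac{1}{2}$)
$E = 2 i \sqrt{222}$ ($E = \sqrt{-888} = 2 i \sqrt{222} \approx 29.799 i$)
$J = \frac{27}{2}$ ($J = 14 - \frac{1}{2} = \frac{27}{2} \approx 13.5$)
$J - 1518 E = \frac{27}{2} - 1518 \cdot 2 i \sqrt{222} = \frac{27}{2} - 3036 i \sqrt{222}$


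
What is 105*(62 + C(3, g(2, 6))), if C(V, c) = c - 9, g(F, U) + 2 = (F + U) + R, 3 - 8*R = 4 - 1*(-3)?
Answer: 12285/2 ≈ 6142.5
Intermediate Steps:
R = -½ (R = 3/8 - (4 - 1*(-3))/8 = 3/8 - (4 + 3)/8 = 3/8 - ⅛*7 = 3/8 - 7/8 = -½ ≈ -0.50000)
g(F, U) = -5/2 + F + U (g(F, U) = -2 + ((F + U) - ½) = -2 + (-½ + F + U) = -5/2 + F + U)
C(V, c) = -9 + c
105*(62 + C(3, g(2, 6))) = 105*(62 + (-9 + (-5/2 + 2 + 6))) = 105*(62 + (-9 + 11/2)) = 105*(62 - 7/2) = 105*(117/2) = 12285/2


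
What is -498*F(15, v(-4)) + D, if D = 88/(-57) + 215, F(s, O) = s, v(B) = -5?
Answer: -413623/57 ≈ -7256.5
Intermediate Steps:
D = 12167/57 (D = 88*(-1/57) + 215 = -88/57 + 215 = 12167/57 ≈ 213.46)
-498*F(15, v(-4)) + D = -498*15 + 12167/57 = -7470 + 12167/57 = -413623/57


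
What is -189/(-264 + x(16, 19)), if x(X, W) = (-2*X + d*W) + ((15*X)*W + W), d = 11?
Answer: -189/4492 ≈ -0.042075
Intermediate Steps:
x(X, W) = -2*X + 12*W + 15*W*X (x(X, W) = (-2*X + 11*W) + ((15*X)*W + W) = (-2*X + 11*W) + (15*W*X + W) = (-2*X + 11*W) + (W + 15*W*X) = -2*X + 12*W + 15*W*X)
-189/(-264 + x(16, 19)) = -189/(-264 + (-2*16 + 12*19 + 15*19*16)) = -189/(-264 + (-32 + 228 + 4560)) = -189/(-264 + 4756) = -189/4492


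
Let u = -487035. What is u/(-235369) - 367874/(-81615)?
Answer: 126335497031/19209640935 ≈ 6.5767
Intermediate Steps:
u/(-235369) - 367874/(-81615) = -487035/(-235369) - 367874/(-81615) = -487035*(-1/235369) - 367874*(-1/81615) = 487035/235369 + 367874/81615 = 126335497031/19209640935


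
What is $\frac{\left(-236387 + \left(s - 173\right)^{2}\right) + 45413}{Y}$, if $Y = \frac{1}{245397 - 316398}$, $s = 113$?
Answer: $13303741374$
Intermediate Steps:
$Y = - \frac{1}{71001}$ ($Y = \frac{1}{-71001} = - \frac{1}{71001} \approx -1.4084 \cdot 10^{-5}$)
$\frac{\left(-236387 + \left(s - 173\right)^{2}\right) + 45413}{Y} = \frac{\left(-236387 + \left(113 - 173\right)^{2}\right) + 45413}{- \frac{1}{71001}} = \left(\left(-236387 + \left(-60\right)^{2}\right) + 45413\right) \left(-71001\right) = \left(\left(-236387 + 3600\right) + 45413\right) \left(-71001\right) = \left(-232787 + 45413\right) \left(-71001\right) = \left(-187374\right) \left(-71001\right) = 13303741374$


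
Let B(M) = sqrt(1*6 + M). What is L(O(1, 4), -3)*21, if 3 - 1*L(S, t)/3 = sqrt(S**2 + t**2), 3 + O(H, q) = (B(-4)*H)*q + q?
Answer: 189 - 63*sqrt(42 + 8*sqrt(2)) ≈ -271.00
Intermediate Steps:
B(M) = sqrt(6 + M)
O(H, q) = -3 + q + H*q*sqrt(2) (O(H, q) = -3 + ((sqrt(6 - 4)*H)*q + q) = -3 + ((sqrt(2)*H)*q + q) = -3 + ((H*sqrt(2))*q + q) = -3 + (H*q*sqrt(2) + q) = -3 + (q + H*q*sqrt(2)) = -3 + q + H*q*sqrt(2))
L(S, t) = 9 - 3*sqrt(S**2 + t**2)
L(O(1, 4), -3)*21 = (9 - 3*sqrt((-3 + 4 + 1*4*sqrt(2))**2 + (-3)**2))*21 = (9 - 3*sqrt((-3 + 4 + 4*sqrt(2))**2 + 9))*21 = (9 - 3*sqrt((1 + 4*sqrt(2))**2 + 9))*21 = (9 - 3*sqrt(9 + (1 + 4*sqrt(2))**2))*21 = 189 - 63*sqrt(9 + (1 + 4*sqrt(2))**2)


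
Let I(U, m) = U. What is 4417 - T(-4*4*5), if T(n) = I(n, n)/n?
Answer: 4416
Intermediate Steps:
T(n) = 1 (T(n) = n/n = 1)
4417 - T(-4*4*5) = 4417 - 1*1 = 4417 - 1 = 4416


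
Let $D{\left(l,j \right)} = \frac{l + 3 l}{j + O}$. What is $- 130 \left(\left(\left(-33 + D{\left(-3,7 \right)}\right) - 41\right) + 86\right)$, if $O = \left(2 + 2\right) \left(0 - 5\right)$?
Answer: $-1680$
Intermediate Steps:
$O = -20$ ($O = 4 \left(-5\right) = -20$)
$D{\left(l,j \right)} = \frac{4 l}{-20 + j}$ ($D{\left(l,j \right)} = \frac{l + 3 l}{j - 20} = \frac{4 l}{-20 + j}$)
$- 130 \left(\left(\left(-33 + D{\left(-3,7 \right)}\right) - 41\right) + 86\right) = - 130 \left(\left(\left(-33 + 4 \left(-3\right) \frac{1}{-20 + 7}\right) - 41\right) + 86\right) = - 130 \left(\left(\left(-33 + 4 \left(-3\right) \frac{1}{-13}\right) - 41\right) + 86\right) = - 130 \left(\left(\left(-33 + 4 \left(-3\right) \left(- \frac{1}{13}\right)\right) - 41\right) + 86\right) = - 130 \left(\left(\left(-33 + \frac{12}{13}\right) - 41\right) + 86\right) = - 130 \left(\left(- \frac{417}{13} - 41\right) + 86\right) = - 130 \left(- \frac{950}{13} + 86\right) = \left(-130\right) \frac{168}{13} = -1680$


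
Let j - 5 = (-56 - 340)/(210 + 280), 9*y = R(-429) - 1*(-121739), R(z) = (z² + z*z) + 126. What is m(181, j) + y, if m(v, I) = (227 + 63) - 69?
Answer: 491936/9 ≈ 54660.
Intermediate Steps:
R(z) = 126 + 2*z² (R(z) = (z² + z²) + 126 = 2*z² + 126 = 126 + 2*z²)
y = 489947/9 (y = ((126 + 2*(-429)²) - 1*(-121739))/9 = ((126 + 2*184041) + 121739)/9 = ((126 + 368082) + 121739)/9 = (368208 + 121739)/9 = (⅑)*489947 = 489947/9 ≈ 54439.)
j = 1027/245 (j = 5 + (-56 - 340)/(210 + 280) = 5 - 396/490 = 5 - 396*1/490 = 5 - 198/245 = 1027/245 ≈ 4.1918)
m(v, I) = 221 (m(v, I) = 290 - 69 = 221)
m(181, j) + y = 221 + 489947/9 = 491936/9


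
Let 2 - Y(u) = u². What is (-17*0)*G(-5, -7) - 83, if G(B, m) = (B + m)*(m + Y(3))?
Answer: -83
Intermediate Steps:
Y(u) = 2 - u²
G(B, m) = (-7 + m)*(B + m) (G(B, m) = (B + m)*(m + (2 - 1*3²)) = (B + m)*(m + (2 - 1*9)) = (B + m)*(m + (2 - 9)) = (B + m)*(m - 7) = (B + m)*(-7 + m) = (-7 + m)*(B + m))
(-17*0)*G(-5, -7) - 83 = (-17*0)*((-7)² - 7*(-5) - 7*(-7) - 5*(-7)) - 83 = 0*(49 + 35 + 49 + 35) - 83 = 0*168 - 83 = 0 - 83 = -83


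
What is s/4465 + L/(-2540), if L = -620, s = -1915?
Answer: -20958/113411 ≈ -0.18480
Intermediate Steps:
s/4465 + L/(-2540) = -1915/4465 - 620/(-2540) = -1915*1/4465 - 620*(-1/2540) = -383/893 + 31/127 = -20958/113411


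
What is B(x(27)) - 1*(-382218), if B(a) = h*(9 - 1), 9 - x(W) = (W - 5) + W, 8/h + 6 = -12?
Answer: 3439930/9 ≈ 3.8221e+5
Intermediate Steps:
h = -4/9 (h = 8/(-6 - 12) = 8/(-18) = 8*(-1/18) = -4/9 ≈ -0.44444)
x(W) = 14 - 2*W (x(W) = 9 - ((W - 5) + W) = 9 - ((-5 + W) + W) = 9 - (-5 + 2*W) = 9 + (5 - 2*W) = 14 - 2*W)
B(a) = -32/9 (B(a) = -4*(9 - 1)/9 = -4/9*8 = -32/9)
B(x(27)) - 1*(-382218) = -32/9 - 1*(-382218) = -32/9 + 382218 = 3439930/9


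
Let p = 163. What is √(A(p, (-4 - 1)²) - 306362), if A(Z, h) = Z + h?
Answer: I*√306174 ≈ 553.33*I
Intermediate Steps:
√(A(p, (-4 - 1)²) - 306362) = √((163 + (-4 - 1)²) - 306362) = √((163 + (-5)²) - 306362) = √((163 + 25) - 306362) = √(188 - 306362) = √(-306174) = I*√306174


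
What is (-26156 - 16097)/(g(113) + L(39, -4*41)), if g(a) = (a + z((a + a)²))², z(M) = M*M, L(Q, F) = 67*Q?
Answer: -42253/6805617723419738934 ≈ -6.2085e-15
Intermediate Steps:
z(M) = M²
g(a) = (a + 16*a⁴)² (g(a) = (a + ((a + a)²)²)² = (a + ((2*a)²)²)² = (a + (4*a²)²)² = (a + 16*a⁴)²)
(-26156 - 16097)/(g(113) + L(39, -4*41)) = (-26156 - 16097)/(113²*(1 + 16*113³)² + 67*39) = -42253/(12769*(1 + 16*1442897)² + 2613) = -42253/(12769*(1 + 23086352)² + 2613) = -42253/(12769*23086353² + 2613) = -42253/(12769*532979694840609 + 2613) = -42253/(6805617723419736321 + 2613) = -42253/6805617723419738934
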